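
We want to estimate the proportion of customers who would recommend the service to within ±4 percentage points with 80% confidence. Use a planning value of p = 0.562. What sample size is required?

n = 253

For a proportion with margin E = 0.04 at 80% confidence, z = 1.282.
n = p̂(1−p̂)(z/E)² = 0.562 × 0.438 × (1.282/0.04)² = 252.85
Round up: n = 253.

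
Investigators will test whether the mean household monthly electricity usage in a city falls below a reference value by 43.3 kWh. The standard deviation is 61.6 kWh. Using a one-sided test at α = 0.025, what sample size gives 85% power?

n = 19

For a one-sample z-test, n = ((z_α + z_β)·σ/δ)².
z_α = 1.960 (one-sided α = 0.025); z_β = 1.036 (power 85% → β = 0.15).
n = (2.996 × 61.6 / 43.3)² = 18.17
Round up: n = 19.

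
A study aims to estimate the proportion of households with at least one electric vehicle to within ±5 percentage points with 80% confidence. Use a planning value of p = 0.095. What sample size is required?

For a proportion with margin E = 0.05 at 80% confidence, z = 1.282.
n = p̂(1−p̂)(z/E)² = 0.095 × 0.905 × (1.282/0.05)² = 56.52
Round up: n = 57.

57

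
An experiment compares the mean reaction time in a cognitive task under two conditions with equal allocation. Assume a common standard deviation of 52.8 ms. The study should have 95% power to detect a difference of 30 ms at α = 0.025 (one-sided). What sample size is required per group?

For two equal groups, n per group = 2·((z_α + z_β)·σ/δ)².
z_α = 1.960; z_β = 1.645 (power 95%).
n = 2 × (3.605 × 52.8 / 30)² = 2 × 40.26 = 80.52
Round up: n = 81 per group.

81 per group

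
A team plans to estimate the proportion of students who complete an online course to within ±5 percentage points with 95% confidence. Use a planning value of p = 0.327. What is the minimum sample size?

339

For a proportion with margin E = 0.05 at 95% confidence, z = 1.960.
n = p̂(1−p̂)(z/E)² = 0.327 × 0.673 × (1.960/0.05)² = 338.17
Round up: n = 339.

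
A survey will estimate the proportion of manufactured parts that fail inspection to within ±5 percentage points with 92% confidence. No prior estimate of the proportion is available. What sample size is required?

n = 307

For a proportion with margin E = 0.05 at 92% confidence, z = 1.751.
With no prior estimate, use p = 0.5, which maximizes p(1−p) at 0.25.
n = 0.25 × (z/E)² = 0.25 × (1.751/0.05)² = 306.60
Round up: n = 307.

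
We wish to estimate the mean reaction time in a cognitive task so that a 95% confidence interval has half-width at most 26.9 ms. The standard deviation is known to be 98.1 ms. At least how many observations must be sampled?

For a mean, the margin of error is E = z·σ/√n, so n = (zσ/E)².
At 95% confidence, z = 1.960.
n = (1.960 × 98.1 / 26.9)² = 51.09
Round up: n = 52.

52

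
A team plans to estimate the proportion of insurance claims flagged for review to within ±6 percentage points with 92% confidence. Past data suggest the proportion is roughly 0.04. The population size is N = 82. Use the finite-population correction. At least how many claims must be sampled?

For a proportion with margin E = 0.06 at 92% confidence, z = 1.751.
n = p̂(1−p̂)(z/E)² = 0.04 × 0.96 × (1.751/0.06)² = 32.70 — call this n₀.
Finite-population correction with N = 82: n = n₀ / (1 + (n₀−1)/N) = 32.70 / 1.387 = 23.58
Round up: n = 24.

n = 24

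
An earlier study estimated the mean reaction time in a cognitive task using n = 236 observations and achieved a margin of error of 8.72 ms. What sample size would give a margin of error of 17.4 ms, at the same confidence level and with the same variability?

Margin of error scales as 1/√n, so n₂ = n₁·(E₁/E₂)².
n₂ = 236 × (8.72/17.4)² = 236 × 0.2512 = 59.28
Round up: n₂ = 60.

60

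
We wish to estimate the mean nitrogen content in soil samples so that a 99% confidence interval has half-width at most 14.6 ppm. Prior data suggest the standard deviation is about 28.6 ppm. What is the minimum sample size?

For a mean, the margin of error is E = z·σ/√n, so n = (zσ/E)².
At 99% confidence, z = 2.576.
n = (2.576 × 28.6 / 14.6)² = 25.46
Round up: n = 26.

26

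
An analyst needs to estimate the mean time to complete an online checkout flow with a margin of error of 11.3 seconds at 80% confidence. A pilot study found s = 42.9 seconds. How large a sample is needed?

n = 24

For a mean, the margin of error is E = z·σ/√n, so n = (zσ/E)².
At 80% confidence, z = 1.282.
n = (1.282 × 42.9 / 11.3)² = 23.69
Round up: n = 24.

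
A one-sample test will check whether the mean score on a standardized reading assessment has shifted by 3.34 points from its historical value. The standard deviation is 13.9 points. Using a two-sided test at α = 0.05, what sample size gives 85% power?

For a one-sample z-test, n = ((z_{α/2} + z_β)·σ/δ)².
z_{α/2} = 1.960 (two-sided α = 0.05); z_β = 1.036 (power 85% → β = 0.15).
n = (2.996 × 13.9 / 3.34)² = 155.46
Round up: n = 156.

156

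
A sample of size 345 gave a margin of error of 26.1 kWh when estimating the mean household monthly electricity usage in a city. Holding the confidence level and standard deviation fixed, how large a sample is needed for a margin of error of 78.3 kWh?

39

Margin of error scales as 1/√n, so n₂ = n₁·(E₁/E₂)².
n₂ = 345 × (26.1/78.3)² = 345 × 0.1111 = 38.33
Round up: n₂ = 39.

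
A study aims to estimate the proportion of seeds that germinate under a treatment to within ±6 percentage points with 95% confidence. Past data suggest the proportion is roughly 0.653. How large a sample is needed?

For a proportion with margin E = 0.06 at 95% confidence, z = 1.960.
n = p̂(1−p̂)(z/E)² = 0.653 × 0.347 × (1.960/0.06)² = 241.80
Round up: n = 242.

242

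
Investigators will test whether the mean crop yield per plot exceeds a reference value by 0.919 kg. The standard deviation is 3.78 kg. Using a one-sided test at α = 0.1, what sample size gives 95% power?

145

For a one-sample z-test, n = ((z_α + z_β)·σ/δ)².
z_α = 1.282 (one-sided α = 0.1); z_β = 1.645 (power 95% → β = 0.05).
n = (2.927 × 3.78 / 0.919)² = 144.94
Round up: n = 145.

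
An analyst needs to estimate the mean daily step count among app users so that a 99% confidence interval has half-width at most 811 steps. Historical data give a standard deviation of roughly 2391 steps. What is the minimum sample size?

58

For a mean, the margin of error is E = z·σ/√n, so n = (zσ/E)².
At 99% confidence, z = 2.576.
n = (2.576 × 2391 / 811)² = 57.68
Round up: n = 58.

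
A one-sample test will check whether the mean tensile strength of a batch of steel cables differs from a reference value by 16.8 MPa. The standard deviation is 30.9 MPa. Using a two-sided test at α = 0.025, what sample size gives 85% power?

For a one-sample z-test, n = ((z_{α/2} + z_β)·σ/δ)².
z_{α/2} = 2.241 (two-sided α = 0.025); z_β = 1.036 (power 85% → β = 0.15).
n = (3.277 × 30.9 / 16.8)² = 36.33
Round up: n = 37.

37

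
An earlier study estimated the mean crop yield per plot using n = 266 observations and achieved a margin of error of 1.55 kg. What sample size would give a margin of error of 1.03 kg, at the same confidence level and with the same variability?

603

Margin of error scales as 1/√n, so n₂ = n₁·(E₁/E₂)².
n₂ = 266 × (1.55/1.03)² = 266 × 2.265 = 602.49
Round up: n₂ = 603.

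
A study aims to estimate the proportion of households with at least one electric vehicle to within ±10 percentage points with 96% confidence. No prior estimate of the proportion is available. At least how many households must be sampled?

106

For a proportion with margin E = 0.1 at 96% confidence, z = 2.054.
With no prior estimate, use p = 0.5, which maximizes p(1−p) at 0.25.
n = 0.25 × (z/E)² = 0.25 × (2.054/0.1)² = 105.47
Round up: n = 106.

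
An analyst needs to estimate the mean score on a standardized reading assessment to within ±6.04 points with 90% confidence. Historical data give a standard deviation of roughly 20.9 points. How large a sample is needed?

33

For a mean, the margin of error is E = z·σ/√n, so n = (zσ/E)².
At 90% confidence, z = 1.645.
n = (1.645 × 20.9 / 6.04)² = 32.40
Round up: n = 33.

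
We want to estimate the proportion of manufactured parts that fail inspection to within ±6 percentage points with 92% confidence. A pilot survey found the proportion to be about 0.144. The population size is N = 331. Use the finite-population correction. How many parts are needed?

For a proportion with margin E = 0.06 at 92% confidence, z = 1.751.
n = p̂(1−p̂)(z/E)² = 0.144 × 0.856 × (1.751/0.06)² = 104.98 — call this n₀.
Finite-population correction with N = 331: n = n₀ / (1 + (n₀−1)/N) = 104.98 / 1.314 = 79.89
Round up: n = 80.

80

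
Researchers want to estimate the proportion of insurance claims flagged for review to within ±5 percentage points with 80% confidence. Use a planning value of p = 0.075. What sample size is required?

46

For a proportion with margin E = 0.05 at 80% confidence, z = 1.282.
n = p̂(1−p̂)(z/E)² = 0.075 × 0.925 × (1.282/0.05)² = 45.61
Round up: n = 46.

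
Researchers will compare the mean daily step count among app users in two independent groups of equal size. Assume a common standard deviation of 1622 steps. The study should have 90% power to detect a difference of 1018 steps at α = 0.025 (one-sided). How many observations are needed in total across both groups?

108 total

For two equal groups, n per group = 2·((z_α + z_β)·σ/δ)².
z_α = 1.960; z_β = 1.282 (power 90%).
n = 2 × (3.242 × 1622 / 1018)² = 2 × 26.68 = 53.36
Round up: n = 54 per group.
Total across both groups: 2 × 54 = 108.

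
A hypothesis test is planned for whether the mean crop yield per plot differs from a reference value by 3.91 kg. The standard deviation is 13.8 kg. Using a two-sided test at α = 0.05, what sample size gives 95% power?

For a one-sample z-test, n = ((z_{α/2} + z_β)·σ/δ)².
z_{α/2} = 1.960 (two-sided α = 0.05); z_β = 1.645 (power 95% → β = 0.05).
n = (3.605 × 13.8 / 3.91)² = 161.89
Round up: n = 162.

n = 162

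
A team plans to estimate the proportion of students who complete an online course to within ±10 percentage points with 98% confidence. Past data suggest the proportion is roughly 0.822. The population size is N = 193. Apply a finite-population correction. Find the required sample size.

n = 57

For a proportion with margin E = 0.1 at 98% confidence, z = 2.326.
n = p̂(1−p̂)(z/E)² = 0.822 × 0.178 × (2.326/0.1)² = 79.16 — call this n₀.
Finite-population correction with N = 193: n = n₀ / (1 + (n₀−1)/N) = 79.16 / 1.405 = 56.34
Round up: n = 57.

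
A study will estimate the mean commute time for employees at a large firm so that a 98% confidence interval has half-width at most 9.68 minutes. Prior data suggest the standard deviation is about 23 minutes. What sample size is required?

31

For a mean, the margin of error is E = z·σ/√n, so n = (zσ/E)².
At 98% confidence, z = 2.326.
n = (2.326 × 23 / 9.68)² = 30.54
Round up: n = 31.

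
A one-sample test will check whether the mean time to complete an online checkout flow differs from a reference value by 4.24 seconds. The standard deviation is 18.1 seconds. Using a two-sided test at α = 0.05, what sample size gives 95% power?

For a one-sample z-test, n = ((z_{α/2} + z_β)·σ/δ)².
z_{α/2} = 1.960 (two-sided α = 0.05); z_β = 1.645 (power 95% → β = 0.05).
n = (3.605 × 18.1 / 4.24)² = 236.83
Round up: n = 237.

n = 237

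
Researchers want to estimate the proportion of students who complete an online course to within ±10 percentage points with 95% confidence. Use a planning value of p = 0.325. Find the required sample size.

85

For a proportion with margin E = 0.1 at 95% confidence, z = 1.960.
n = p̂(1−p̂)(z/E)² = 0.325 × 0.675 × (1.960/0.1)² = 84.28
Round up: n = 85.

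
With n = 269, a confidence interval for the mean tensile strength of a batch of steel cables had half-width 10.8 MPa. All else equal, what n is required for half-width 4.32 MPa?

n = 1682

Margin of error scales as 1/√n, so n₂ = n₁·(E₁/E₂)².
n₂ = 269 × (10.8/4.32)² = 269 × 6.25 = 1681.25
Round up: n₂ = 1682.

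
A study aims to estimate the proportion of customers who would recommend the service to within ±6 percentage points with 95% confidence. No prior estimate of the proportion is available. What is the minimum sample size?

For a proportion with margin E = 0.06 at 95% confidence, z = 1.960.
With no prior estimate, use p = 0.5, which maximizes p(1−p) at 0.25.
n = 0.25 × (z/E)² = 0.25 × (1.960/0.06)² = 266.78
Round up: n = 267.

267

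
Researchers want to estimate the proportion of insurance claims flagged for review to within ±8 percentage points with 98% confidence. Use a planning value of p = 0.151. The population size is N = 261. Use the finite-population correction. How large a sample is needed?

For a proportion with margin E = 0.08 at 98% confidence, z = 2.326.
n = p̂(1−p̂)(z/E)² = 0.151 × 0.849 × (2.326/0.08)² = 108.37 — call this n₀.
Finite-population correction with N = 261: n = n₀ / (1 + (n₀−1)/N) = 108.37 / 1.411 = 76.80
Round up: n = 77.

77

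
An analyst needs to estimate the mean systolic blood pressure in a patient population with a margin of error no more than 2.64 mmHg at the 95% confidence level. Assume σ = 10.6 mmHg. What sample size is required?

For a mean, the margin of error is E = z·σ/√n, so n = (zσ/E)².
At 95% confidence, z = 1.960.
n = (1.960 × 10.6 / 2.64)² = 61.93
Round up: n = 62.

62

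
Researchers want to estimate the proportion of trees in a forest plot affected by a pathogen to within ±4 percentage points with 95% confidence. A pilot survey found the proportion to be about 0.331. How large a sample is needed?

532

For a proportion with margin E = 0.04 at 95% confidence, z = 1.960.
n = p̂(1−p̂)(z/E)² = 0.331 × 0.669 × (1.960/0.04)² = 531.68
Round up: n = 532.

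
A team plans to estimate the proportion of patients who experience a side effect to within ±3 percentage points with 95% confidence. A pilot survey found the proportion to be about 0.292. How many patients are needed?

n = 883

For a proportion with margin E = 0.03 at 95% confidence, z = 1.960.
n = p̂(1−p̂)(z/E)² = 0.292 × 0.708 × (1.960/0.03)² = 882.44
Round up: n = 883.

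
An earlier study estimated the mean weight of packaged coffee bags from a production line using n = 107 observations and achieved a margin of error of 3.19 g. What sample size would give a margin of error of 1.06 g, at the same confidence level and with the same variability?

970

Margin of error scales as 1/√n, so n₂ = n₁·(E₁/E₂)².
n₂ = 107 × (3.19/1.06)² = 107 × 9.057 = 969.10
Round up: n₂ = 970.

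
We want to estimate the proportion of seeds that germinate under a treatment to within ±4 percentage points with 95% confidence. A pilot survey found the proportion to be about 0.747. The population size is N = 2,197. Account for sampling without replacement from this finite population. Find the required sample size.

377

For a proportion with margin E = 0.04 at 95% confidence, z = 1.960.
n = p̂(1−p̂)(z/E)² = 0.747 × 0.253 × (1.960/0.04)² = 453.77 — call this n₀.
Finite-population correction with N = 2,197: n = n₀ / (1 + (n₀−1)/N) = 453.77 / 1.206 = 376.26
Round up: n = 377.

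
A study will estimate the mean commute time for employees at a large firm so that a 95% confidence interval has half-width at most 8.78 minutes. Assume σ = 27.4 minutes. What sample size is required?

38

For a mean, the margin of error is E = z·σ/√n, so n = (zσ/E)².
At 95% confidence, z = 1.960.
n = (1.960 × 27.4 / 8.78)² = 37.41
Round up: n = 38.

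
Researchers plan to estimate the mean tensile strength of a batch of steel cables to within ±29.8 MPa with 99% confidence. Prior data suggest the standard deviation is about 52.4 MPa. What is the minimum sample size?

For a mean, the margin of error is E = z·σ/√n, so n = (zσ/E)².
At 99% confidence, z = 2.576.
n = (2.576 × 52.4 / 29.8)² = 20.52
Round up: n = 21.

n = 21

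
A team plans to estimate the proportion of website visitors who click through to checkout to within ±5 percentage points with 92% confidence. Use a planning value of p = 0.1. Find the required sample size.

For a proportion with margin E = 0.05 at 92% confidence, z = 1.751.
n = p̂(1−p̂)(z/E)² = 0.1 × 0.9 × (1.751/0.05)² = 110.38
Round up: n = 111.

111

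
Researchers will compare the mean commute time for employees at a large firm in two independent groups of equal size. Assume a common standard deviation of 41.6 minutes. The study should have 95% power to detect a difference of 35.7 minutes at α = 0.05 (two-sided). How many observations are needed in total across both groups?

72 total

For two equal groups, n per group = 2·((z_{α/2} + z_β)·σ/δ)².
z_{α/2} = 1.960; z_β = 1.645 (power 95%).
n = 2 × (3.605 × 41.6 / 35.7)² = 2 × 17.65 = 35.30
Round up: n = 36 per group.
Total across both groups: 2 × 36 = 72.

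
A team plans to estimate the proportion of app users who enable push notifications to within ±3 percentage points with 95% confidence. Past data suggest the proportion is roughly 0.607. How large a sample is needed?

n = 1019

For a proportion with margin E = 0.03 at 95% confidence, z = 1.960.
n = p̂(1−p̂)(z/E)² = 0.607 × 0.393 × (1.960/0.03)² = 1018.24
Round up: n = 1019.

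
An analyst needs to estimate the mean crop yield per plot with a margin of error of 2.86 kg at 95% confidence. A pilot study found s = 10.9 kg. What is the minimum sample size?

56

For a mean, the margin of error is E = z·σ/√n, so n = (zσ/E)².
At 95% confidence, z = 1.960.
n = (1.960 × 10.9 / 2.86)² = 55.80
Round up: n = 56.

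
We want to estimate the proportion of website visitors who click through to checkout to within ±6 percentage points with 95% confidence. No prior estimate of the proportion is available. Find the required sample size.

n = 267

For a proportion with margin E = 0.06 at 95% confidence, z = 1.960.
With no prior estimate, use p = 0.5, which maximizes p(1−p) at 0.25.
n = 0.25 × (z/E)² = 0.25 × (1.960/0.06)² = 266.78
Round up: n = 267.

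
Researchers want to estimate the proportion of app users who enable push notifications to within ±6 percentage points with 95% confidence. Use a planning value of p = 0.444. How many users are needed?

n = 264

For a proportion with margin E = 0.06 at 95% confidence, z = 1.960.
n = p̂(1−p̂)(z/E)² = 0.444 × 0.556 × (1.960/0.06)² = 263.43
Round up: n = 264.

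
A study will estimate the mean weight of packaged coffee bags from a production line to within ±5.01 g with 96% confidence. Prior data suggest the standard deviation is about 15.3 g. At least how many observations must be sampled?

n = 40

For a mean, the margin of error is E = z·σ/√n, so n = (zσ/E)².
At 96% confidence, z = 2.054.
n = (2.054 × 15.3 / 5.01)² = 39.35
Round up: n = 40.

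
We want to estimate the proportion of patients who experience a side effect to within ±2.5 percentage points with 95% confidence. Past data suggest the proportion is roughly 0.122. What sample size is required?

For a proportion with margin E = 0.025 at 95% confidence, z = 1.960.
n = p̂(1−p̂)(z/E)² = 0.122 × 0.878 × (1.960/0.025)² = 658.39
Round up: n = 659.

659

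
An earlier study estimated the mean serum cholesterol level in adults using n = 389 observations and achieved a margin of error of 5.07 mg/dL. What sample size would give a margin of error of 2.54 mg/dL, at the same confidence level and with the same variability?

Margin of error scales as 1/√n, so n₂ = n₁·(E₁/E₂)².
n₂ = 389 × (5.07/2.54)² = 389 × 3.984 = 1549.78
Round up: n₂ = 1550.

1550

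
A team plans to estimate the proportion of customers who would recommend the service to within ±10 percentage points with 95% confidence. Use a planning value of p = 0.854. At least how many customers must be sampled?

48

For a proportion with margin E = 0.1 at 95% confidence, z = 1.960.
n = p̂(1−p̂)(z/E)² = 0.854 × 0.146 × (1.960/0.1)² = 47.90
Round up: n = 48.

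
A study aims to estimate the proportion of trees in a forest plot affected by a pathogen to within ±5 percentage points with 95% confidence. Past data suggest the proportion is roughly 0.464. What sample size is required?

For a proportion with margin E = 0.05 at 95% confidence, z = 1.960.
n = p̂(1−p̂)(z/E)² = 0.464 × 0.536 × (1.960/0.05)² = 382.17
Round up: n = 383.

n = 383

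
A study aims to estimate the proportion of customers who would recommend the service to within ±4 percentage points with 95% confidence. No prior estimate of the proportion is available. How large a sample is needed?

For a proportion with margin E = 0.04 at 95% confidence, z = 1.960.
With no prior estimate, use p = 0.5, which maximizes p(1−p) at 0.25.
n = 0.25 × (z/E)² = 0.25 × (1.960/0.04)² = 600.25
Round up: n = 601.

601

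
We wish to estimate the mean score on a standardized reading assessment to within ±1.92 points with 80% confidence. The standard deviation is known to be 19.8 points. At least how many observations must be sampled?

For a mean, the margin of error is E = z·σ/√n, so n = (zσ/E)².
At 80% confidence, z = 1.282.
n = (1.282 × 19.8 / 1.92)² = 174.78
Round up: n = 175.

175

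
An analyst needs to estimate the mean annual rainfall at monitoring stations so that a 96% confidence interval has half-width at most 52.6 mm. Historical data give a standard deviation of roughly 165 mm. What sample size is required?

42

For a mean, the margin of error is E = z·σ/√n, so n = (zσ/E)².
At 96% confidence, z = 2.054.
n = (2.054 × 165 / 52.6)² = 41.51
Round up: n = 42.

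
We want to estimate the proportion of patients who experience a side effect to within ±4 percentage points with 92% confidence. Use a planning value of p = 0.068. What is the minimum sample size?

For a proportion with margin E = 0.04 at 92% confidence, z = 1.751.
n = p̂(1−p̂)(z/E)² = 0.068 × 0.932 × (1.751/0.04)² = 121.44
Round up: n = 122.

122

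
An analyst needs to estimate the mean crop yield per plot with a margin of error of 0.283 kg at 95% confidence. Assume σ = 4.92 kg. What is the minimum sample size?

For a mean, the margin of error is E = z·σ/√n, so n = (zσ/E)².
At 95% confidence, z = 1.960.
n = (1.960 × 4.92 / 0.283)² = 1161.10
Round up: n = 1162.

1162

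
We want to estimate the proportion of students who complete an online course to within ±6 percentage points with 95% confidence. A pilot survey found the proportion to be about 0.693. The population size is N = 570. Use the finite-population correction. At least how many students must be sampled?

For a proportion with margin E = 0.06 at 95% confidence, z = 1.960.
n = p̂(1−p̂)(z/E)² = 0.693 × 0.307 × (1.960/0.06)² = 227.03 — call this n₀.
Finite-population correction with N = 570: n = n₀ / (1 + (n₀−1)/N) = 227.03 / 1.397 = 162.51
Round up: n = 163.

163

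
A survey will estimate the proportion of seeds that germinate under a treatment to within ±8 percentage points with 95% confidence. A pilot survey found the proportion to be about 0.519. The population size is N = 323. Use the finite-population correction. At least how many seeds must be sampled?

For a proportion with margin E = 0.08 at 95% confidence, z = 1.960.
n = p̂(1−p̂)(z/E)² = 0.519 × 0.481 × (1.960/0.08)² = 149.85 — call this n₀.
Finite-population correction with N = 323: n = n₀ / (1 + (n₀−1)/N) = 149.85 / 1.461 = 102.57
Round up: n = 103.

103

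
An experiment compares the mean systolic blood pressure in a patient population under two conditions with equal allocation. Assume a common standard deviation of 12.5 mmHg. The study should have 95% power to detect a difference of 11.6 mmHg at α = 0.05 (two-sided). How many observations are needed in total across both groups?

62 total

For two equal groups, n per group = 2·((z_{α/2} + z_β)·σ/δ)².
z_{α/2} = 1.960; z_β = 1.645 (power 95%).
n = 2 × (3.605 × 12.5 / 11.6)² = 2 × 15.09 = 30.18
Round up: n = 31 per group.
Total across both groups: 2 × 31 = 62.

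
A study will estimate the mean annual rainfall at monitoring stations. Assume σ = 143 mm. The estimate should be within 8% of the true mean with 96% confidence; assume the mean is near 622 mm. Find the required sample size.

For a mean, the margin of error is E = z·σ/√n, so n = (zσ/E)².
At 96% confidence, z = 2.054.
E = 8% of 622 = 49.76 mm.
n = (2.054 × 143 / 49.76)² = 34.84
Round up: n = 35.

35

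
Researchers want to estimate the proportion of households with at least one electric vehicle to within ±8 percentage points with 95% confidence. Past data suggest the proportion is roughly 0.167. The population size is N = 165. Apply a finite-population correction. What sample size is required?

For a proportion with margin E = 0.08 at 95% confidence, z = 1.960.
n = p̂(1−p̂)(z/E)² = 0.167 × 0.833 × (1.960/0.08)² = 83.50 — call this n₀.
Finite-population correction with N = 165: n = n₀ / (1 + (n₀−1)/N) = 83.50 / 1.5 = 55.67
Round up: n = 56.

56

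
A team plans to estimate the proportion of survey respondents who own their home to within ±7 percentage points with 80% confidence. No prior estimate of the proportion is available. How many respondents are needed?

For a proportion with margin E = 0.07 at 80% confidence, z = 1.282.
With no prior estimate, use p = 0.5, which maximizes p(1−p) at 0.25.
n = 0.25 × (z/E)² = 0.25 × (1.282/0.07)² = 83.85
Round up: n = 84.

n = 84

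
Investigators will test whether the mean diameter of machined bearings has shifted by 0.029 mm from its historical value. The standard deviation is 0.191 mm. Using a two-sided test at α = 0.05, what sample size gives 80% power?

For a one-sample z-test, n = ((z_{α/2} + z_β)·σ/δ)².
z_{α/2} = 1.960 (two-sided α = 0.05); z_β = 0.842 (power 80% → β = 0.2).
n = (2.802 × 0.191 / 0.029)² = 340.57
Round up: n = 341.

341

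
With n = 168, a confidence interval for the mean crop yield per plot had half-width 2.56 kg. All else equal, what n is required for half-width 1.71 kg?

Margin of error scales as 1/√n, so n₂ = n₁·(E₁/E₂)².
n₂ = 168 × (2.56/1.71)² = 168 × 2.241 = 376.49
Round up: n₂ = 377.

377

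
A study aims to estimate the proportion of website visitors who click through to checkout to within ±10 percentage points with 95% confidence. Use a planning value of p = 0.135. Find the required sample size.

n = 45

For a proportion with margin E = 0.1 at 95% confidence, z = 1.960.
n = p̂(1−p̂)(z/E)² = 0.135 × 0.865 × (1.960/0.1)² = 44.86
Round up: n = 45.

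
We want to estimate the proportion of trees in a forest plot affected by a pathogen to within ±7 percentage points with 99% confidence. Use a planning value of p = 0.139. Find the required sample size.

For a proportion with margin E = 0.07 at 99% confidence, z = 2.576.
n = p̂(1−p̂)(z/E)² = 0.139 × 0.861 × (2.576/0.07)² = 162.07
Round up: n = 163.

163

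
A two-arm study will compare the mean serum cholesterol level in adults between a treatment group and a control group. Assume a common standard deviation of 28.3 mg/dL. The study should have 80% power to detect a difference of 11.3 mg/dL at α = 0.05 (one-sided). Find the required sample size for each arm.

78 per group

For two equal groups, n per group = 2·((z_α + z_β)·σ/δ)².
z_α = 1.645; z_β = 0.842 (power 80%).
n = 2 × (2.487 × 28.3 / 11.3)² = 2 × 38.79 = 77.58
Round up: n = 78 per group.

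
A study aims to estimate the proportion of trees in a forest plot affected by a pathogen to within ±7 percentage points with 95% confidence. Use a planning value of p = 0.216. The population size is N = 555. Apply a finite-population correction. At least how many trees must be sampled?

108

For a proportion with margin E = 0.07 at 95% confidence, z = 1.960.
n = p̂(1−p̂)(z/E)² = 0.216 × 0.784 × (1.960/0.07)² = 132.77 — call this n₀.
Finite-population correction with N = 555: n = n₀ / (1 + (n₀−1)/N) = 132.77 / 1.237 = 107.33
Round up: n = 108.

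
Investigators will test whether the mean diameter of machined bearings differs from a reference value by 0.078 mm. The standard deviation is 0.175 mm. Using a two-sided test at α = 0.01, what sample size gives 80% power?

For a one-sample z-test, n = ((z_{α/2} + z_β)·σ/δ)².
z_{α/2} = 2.576 (two-sided α = 0.01); z_β = 0.842 (power 80% → β = 0.2).
n = (3.418 × 0.175 / 0.078)² = 58.81
Round up: n = 59.

59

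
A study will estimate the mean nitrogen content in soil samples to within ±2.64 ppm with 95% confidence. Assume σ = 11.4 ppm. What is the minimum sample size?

72

For a mean, the margin of error is E = z·σ/√n, so n = (zσ/E)².
At 95% confidence, z = 1.960.
n = (1.960 × 11.4 / 2.64)² = 71.63
Round up: n = 72.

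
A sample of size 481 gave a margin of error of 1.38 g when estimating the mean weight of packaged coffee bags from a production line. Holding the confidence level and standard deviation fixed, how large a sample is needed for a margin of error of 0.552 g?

3007

Margin of error scales as 1/√n, so n₂ = n₁·(E₁/E₂)².
n₂ = 481 × (1.38/0.552)² = 481 × 6.25 = 3006.25
Round up: n₂ = 3007.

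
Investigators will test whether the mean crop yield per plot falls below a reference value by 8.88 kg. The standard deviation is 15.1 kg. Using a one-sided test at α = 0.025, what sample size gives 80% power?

For a one-sample z-test, n = ((z_α + z_β)·σ/δ)².
z_α = 1.960 (one-sided α = 0.025); z_β = 0.842 (power 80% → β = 0.2).
n = (2.802 × 15.1 / 8.88)² = 22.70
Round up: n = 23.

23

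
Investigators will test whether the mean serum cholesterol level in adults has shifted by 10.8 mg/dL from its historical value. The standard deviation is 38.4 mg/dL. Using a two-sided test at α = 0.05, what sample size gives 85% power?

For a one-sample z-test, n = ((z_{α/2} + z_β)·σ/δ)².
z_{α/2} = 1.960 (two-sided α = 0.05); z_β = 1.036 (power 85% → β = 0.15).
n = (2.996 × 38.4 / 10.8)² = 113.47
Round up: n = 114.

114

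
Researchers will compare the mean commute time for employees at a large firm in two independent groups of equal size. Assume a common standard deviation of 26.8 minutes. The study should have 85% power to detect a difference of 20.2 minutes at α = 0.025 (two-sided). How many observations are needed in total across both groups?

76 total

For two equal groups, n per group = 2·((z_{α/2} + z_β)·σ/δ)².
z_{α/2} = 2.241; z_β = 1.036 (power 85%).
n = 2 × (3.277 × 26.8 / 20.2)² = 2 × 18.90 = 37.80
Round up: n = 38 per group.
Total across both groups: 2 × 38 = 76.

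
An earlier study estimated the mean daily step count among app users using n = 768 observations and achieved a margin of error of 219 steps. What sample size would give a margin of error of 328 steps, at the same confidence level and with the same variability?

343

Margin of error scales as 1/√n, so n₂ = n₁·(E₁/E₂)².
n₂ = 768 × (219/328)² = 768 × 0.4458 = 342.37
Round up: n₂ = 343.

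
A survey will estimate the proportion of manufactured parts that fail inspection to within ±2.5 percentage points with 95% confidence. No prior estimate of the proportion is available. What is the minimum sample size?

n = 1537

For a proportion with margin E = 0.025 at 95% confidence, z = 1.960.
With no prior estimate, use p = 0.5, which maximizes p(1−p) at 0.25.
n = 0.25 × (z/E)² = 0.25 × (1.960/0.025)² = 1536.64
Round up: n = 1537.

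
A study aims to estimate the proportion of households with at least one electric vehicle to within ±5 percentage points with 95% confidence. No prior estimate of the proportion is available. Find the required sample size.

n = 385

For a proportion with margin E = 0.05 at 95% confidence, z = 1.960.
With no prior estimate, use p = 0.5, which maximizes p(1−p) at 0.25.
n = 0.25 × (z/E)² = 0.25 × (1.960/0.05)² = 384.16
Round up: n = 385.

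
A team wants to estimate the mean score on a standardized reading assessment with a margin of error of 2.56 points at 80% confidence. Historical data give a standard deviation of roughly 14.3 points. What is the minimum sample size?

52

For a mean, the margin of error is E = z·σ/√n, so n = (zσ/E)².
At 80% confidence, z = 1.282.
n = (1.282 × 14.3 / 2.56)² = 51.28
Round up: n = 52.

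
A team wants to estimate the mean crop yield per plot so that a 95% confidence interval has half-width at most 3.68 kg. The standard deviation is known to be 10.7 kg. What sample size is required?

n = 33

For a mean, the margin of error is E = z·σ/√n, so n = (zσ/E)².
At 95% confidence, z = 1.960.
n = (1.960 × 10.7 / 3.68)² = 32.48
Round up: n = 33.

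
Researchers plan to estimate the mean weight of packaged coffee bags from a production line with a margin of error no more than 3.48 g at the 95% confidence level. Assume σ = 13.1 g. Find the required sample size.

For a mean, the margin of error is E = z·σ/√n, so n = (zσ/E)².
At 95% confidence, z = 1.960.
n = (1.960 × 13.1 / 3.48)² = 54.44
Round up: n = 55.

55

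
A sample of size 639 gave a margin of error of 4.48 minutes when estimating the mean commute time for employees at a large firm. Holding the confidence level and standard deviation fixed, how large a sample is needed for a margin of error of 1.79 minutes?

Margin of error scales as 1/√n, so n₂ = n₁·(E₁/E₂)².
n₂ = 639 × (4.48/1.79)² = 639 × 6.264 = 4002.70
Round up: n₂ = 4003.

4003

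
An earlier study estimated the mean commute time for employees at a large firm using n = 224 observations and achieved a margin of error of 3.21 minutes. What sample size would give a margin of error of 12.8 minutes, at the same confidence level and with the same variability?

15

Margin of error scales as 1/√n, so n₂ = n₁·(E₁/E₂)².
n₂ = 224 × (3.21/12.8)² = 224 × 0.06289 = 14.09
Round up: n₂ = 15.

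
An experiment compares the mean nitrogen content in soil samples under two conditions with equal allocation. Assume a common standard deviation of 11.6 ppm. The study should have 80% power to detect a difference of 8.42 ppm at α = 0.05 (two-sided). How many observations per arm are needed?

For two equal groups, n per group = 2·((z_{α/2} + z_β)·σ/δ)².
z_{α/2} = 1.960; z_β = 0.842 (power 80%).
n = 2 × (2.802 × 11.6 / 8.42)² = 2 × 14.90 = 29.80
Round up: n = 30 per group.

30 per group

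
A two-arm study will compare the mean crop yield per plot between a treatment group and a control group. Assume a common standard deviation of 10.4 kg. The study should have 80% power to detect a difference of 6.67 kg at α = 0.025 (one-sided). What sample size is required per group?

For two equal groups, n per group = 2·((z_α + z_β)·σ/δ)².
z_α = 1.960; z_β = 0.842 (power 80%).
n = 2 × (2.802 × 10.4 / 6.67)² = 2 × 19.09 = 38.18
Round up: n = 39 per group.

39 per group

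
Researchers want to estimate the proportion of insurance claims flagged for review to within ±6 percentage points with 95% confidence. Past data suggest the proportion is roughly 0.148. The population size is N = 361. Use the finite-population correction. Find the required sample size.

For a proportion with margin E = 0.06 at 95% confidence, z = 1.960.
n = p̂(1−p̂)(z/E)² = 0.148 × 0.852 × (1.960/0.06)² = 134.56 — call this n₀.
Finite-population correction with N = 361: n = n₀ / (1 + (n₀−1)/N) = 134.56 / 1.37 = 98.22
Round up: n = 99.

n = 99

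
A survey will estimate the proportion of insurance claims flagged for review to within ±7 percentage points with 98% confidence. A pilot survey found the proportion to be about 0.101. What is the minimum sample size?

For a proportion with margin E = 0.07 at 98% confidence, z = 2.326.
n = p̂(1−p̂)(z/E)² = 0.101 × 0.899 × (2.326/0.07)² = 100.25
Round up: n = 101.

101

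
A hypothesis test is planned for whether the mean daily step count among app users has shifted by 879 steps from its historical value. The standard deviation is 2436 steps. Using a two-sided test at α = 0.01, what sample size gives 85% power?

For a one-sample z-test, n = ((z_{α/2} + z_β)·σ/δ)².
z_{α/2} = 2.576 (two-sided α = 0.01); z_β = 1.036 (power 85% → β = 0.15).
n = (3.612 × 2436 / 879)² = 100.20
Round up: n = 101.

n = 101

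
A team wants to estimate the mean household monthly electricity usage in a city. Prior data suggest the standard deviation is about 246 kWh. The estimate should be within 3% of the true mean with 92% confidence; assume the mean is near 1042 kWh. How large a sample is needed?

190

For a mean, the margin of error is E = z·σ/√n, so n = (zσ/E)².
At 92% confidence, z = 1.751.
E = 3% of 1042 = 31.26 kWh.
n = (1.751 × 246 / 31.26)² = 189.87
Round up: n = 190.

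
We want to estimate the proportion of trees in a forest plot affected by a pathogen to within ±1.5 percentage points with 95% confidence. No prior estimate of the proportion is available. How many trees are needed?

4269

For a proportion with margin E = 0.015 at 95% confidence, z = 1.960.
With no prior estimate, use p = 0.5, which maximizes p(1−p) at 0.25.
n = 0.25 × (z/E)² = 0.25 × (1.960/0.015)² = 4268.44
Round up: n = 4269.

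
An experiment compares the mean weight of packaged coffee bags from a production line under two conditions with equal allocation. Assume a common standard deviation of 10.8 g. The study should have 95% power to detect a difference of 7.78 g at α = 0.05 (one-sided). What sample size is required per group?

42 per group

For two equal groups, n per group = 2·((z_α + z_β)·σ/δ)².
z_α = 1.645; z_β = 1.645 (power 95%).
n = 2 × (3.290 × 10.8 / 7.78)² = 2 × 20.86 = 41.72
Round up: n = 42 per group.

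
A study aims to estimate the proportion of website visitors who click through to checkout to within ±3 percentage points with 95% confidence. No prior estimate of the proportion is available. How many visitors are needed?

For a proportion with margin E = 0.03 at 95% confidence, z = 1.960.
With no prior estimate, use p = 0.5, which maximizes p(1−p) at 0.25.
n = 0.25 × (z/E)² = 0.25 × (1.960/0.03)² = 1067.11
Round up: n = 1068.

1068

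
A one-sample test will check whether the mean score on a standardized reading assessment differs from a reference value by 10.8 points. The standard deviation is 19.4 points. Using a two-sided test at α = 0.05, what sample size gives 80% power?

26

For a one-sample z-test, n = ((z_{α/2} + z_β)·σ/δ)².
z_{α/2} = 1.960 (two-sided α = 0.05); z_β = 0.842 (power 80% → β = 0.2).
n = (2.802 × 19.4 / 10.8)² = 25.33
Round up: n = 26.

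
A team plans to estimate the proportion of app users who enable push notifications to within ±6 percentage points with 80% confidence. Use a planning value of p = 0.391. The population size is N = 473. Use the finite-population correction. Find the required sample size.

For a proportion with margin E = 0.06 at 80% confidence, z = 1.282.
n = p̂(1−p̂)(z/E)² = 0.391 × 0.609 × (1.282/0.06)² = 108.71 — call this n₀.
Finite-population correction with N = 473: n = n₀ / (1 + (n₀−1)/N) = 108.71 / 1.228 = 88.53
Round up: n = 89.

89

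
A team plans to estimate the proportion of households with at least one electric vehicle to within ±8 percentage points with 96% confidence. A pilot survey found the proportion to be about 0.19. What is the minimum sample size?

For a proportion with margin E = 0.08 at 96% confidence, z = 2.054.
n = p̂(1−p̂)(z/E)² = 0.19 × 0.81 × (2.054/0.08)² = 101.45
Round up: n = 102.

102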